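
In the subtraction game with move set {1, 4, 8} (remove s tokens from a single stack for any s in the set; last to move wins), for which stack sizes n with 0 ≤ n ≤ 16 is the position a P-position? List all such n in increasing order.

Compute g(0), g(1), … for moves {1, 4, 8}:
k:     0  1  2  3  4  5  6  7  8  9 10 11 12 13 14 15 16
g(k):  0  1  0  1  2  0  1  0  1  2  3  2  0  1  0  1  2
The P-positions (g = 0) in 0..16 are 0, 2, 5, 7, 12, 14.

0, 2, 5, 7, 12, 14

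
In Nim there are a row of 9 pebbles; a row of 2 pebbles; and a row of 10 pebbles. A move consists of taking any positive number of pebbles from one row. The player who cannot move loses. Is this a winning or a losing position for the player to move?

Winning position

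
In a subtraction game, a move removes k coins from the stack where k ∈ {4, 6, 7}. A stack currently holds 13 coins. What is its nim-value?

Grundy values for subtraction set {4, 6, 7}:
g(0) = mex{} = 0
g(1) = mex{} = 0
g(2) = mex{} = 0
g(3) = mex{} = 0
g(4) = mex{0} = 1
g(5) = mex{0} = 1
g(6) = mex{0} = 1
g(7) = mex{0} = 1
g(8) = mex{0,1} = 2
g(9) = mex{0,1} = 2
g(10) = mex{0,1} = 2
g(11) = mex{1} = 0
g(12) = mex{1,2} = 0
g(13) = mex{1,2} = 0
So g(13) = 0.

0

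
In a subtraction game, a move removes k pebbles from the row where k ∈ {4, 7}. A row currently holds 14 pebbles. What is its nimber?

0

Build the Grundy sequence with g(k) = mex{g(k−s) : s ∈ {4, 7}, s ≤ k}:
g(0) = mex{} = 0
g(1) = mex{} = 0
g(2) = mex{} = 0
g(3) = mex{} = 0
g(4) = mex{0} = 1
g(5) = mex{0} = 1
g(6) = mex{0} = 1
g(7) = mex{0} = 1
g(8) = mex{0,1} = 2
g(9) = mex{0,1} = 2
g(10) = mex{0,1} = 2
g(11) = mex{1} = 0
g(12) = mex{1,2} = 0
g(13) = mex{1,2} = 0
g(14) = mex{1,2} = 0
So g(14) = 0.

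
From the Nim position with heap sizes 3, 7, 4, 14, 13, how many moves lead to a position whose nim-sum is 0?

Compute the nim-sum pairwise:
3 ^ 7 = 4
4 ^ 4 = 0
0 ^ 14 = 14
14 ^ 13 = 3
The overall nim-sum is X = 3. A heap of size p has a winning move iff p XOR X < p (reduce it to p XOR X).
  3: 3 XOR 3 = 0 < 3 — winning move (to 0).
  7: 7 XOR 3 = 4 < 7 — winning move (to 4).
  4: 4 XOR 3 = 7 ≥ 4 — no move.
  14: 14 XOR 3 = 13 < 14 — winning move (to 13).
  13: 13 XOR 3 = 14 ≥ 13 — no move.
That gives 3 winning moves.

3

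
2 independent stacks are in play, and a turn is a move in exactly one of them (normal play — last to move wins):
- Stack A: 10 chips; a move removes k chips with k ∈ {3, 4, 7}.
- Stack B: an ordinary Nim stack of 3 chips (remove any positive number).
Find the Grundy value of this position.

3

Build the Grundy sequence for stack A with g(k) = mex{g(k−s) : s ∈ {3, 4, 7}, s ≤ k}:
g(0) = mex{} = 0
g(1) = mex{} = 0
g(2) = mex{} = 0
g(3) = mex{0} = 1
g(4) = mex{0} = 1
g(5) = mex{0} = 1
g(6) = mex{0,1} = 2
g(7) = mex{0,1} = 2
g(8) = mex{0,1} = 2
g(9) = mex{0,1,2} = 3
g(10) = mex{1,2} = 0
So g(10) = 0.
Stack B is a plain Nim stack of size 3, so its Grundy value is 3.
The value of a disjunctive sum is the nim-sum of the parts.
Combined value = 0 ⊕ 3 = 3.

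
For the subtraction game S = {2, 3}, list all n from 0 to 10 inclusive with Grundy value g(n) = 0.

0, 1, 5, 6, 10

Build the Grundy sequence with g(k) = mex{g(k−s) : s ∈ {2, 3}, s ≤ k}:
g(0) = mex{} = 0
g(1) = mex{} = 0
g(2) = mex{0} = 1
g(3) = mex{0} = 1
g(4) = mex{0,1} = 2
g(5) = mex{1} = 0
g(6) = mex{1,2} = 0
g(7) = mex{0,2} = 1
g(8) = mex{0} = 1
g(9) = mex{0,1} = 2
g(10) = mex{1} = 0
The P-positions (g = 0) in 0..10 are 0, 1, 5, 6, 10.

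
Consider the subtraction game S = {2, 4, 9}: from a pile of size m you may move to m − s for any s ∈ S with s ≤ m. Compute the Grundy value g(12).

0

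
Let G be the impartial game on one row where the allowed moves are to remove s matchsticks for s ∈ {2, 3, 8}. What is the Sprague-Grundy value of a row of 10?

0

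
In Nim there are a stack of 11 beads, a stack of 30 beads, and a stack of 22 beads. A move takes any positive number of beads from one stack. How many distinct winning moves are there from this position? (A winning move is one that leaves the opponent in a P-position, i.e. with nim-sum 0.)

Nim-sum: 11 XOR 30 XOR 22 = 3.
The overall nim-sum is X = 3. A stack of size p has a winning move iff p XOR X < p (reduce it to p XOR X).
  11: 11 XOR 3 = 8 < 11 — winning move (to 8).
  30: 30 XOR 3 = 29 < 30 — winning move (to 29).
  22: 22 XOR 3 = 21 < 22 — winning move (to 21).
That gives 3 winning moves.

3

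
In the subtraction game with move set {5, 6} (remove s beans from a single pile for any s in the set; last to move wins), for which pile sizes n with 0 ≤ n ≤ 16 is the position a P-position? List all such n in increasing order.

0, 1, 2, 3, 4, 11, 12, 13, 14, 15

Build the Grundy sequence with g(k) = mex{g(k−s) : s ∈ {5, 6}, s ≤ k}:
k:     0  1  2  3  4  5  6  7  8  9 10 11 12 13 14 15 16
g(k):  0  0  0  0  0  1  1  1  1  1  2  0  0  0  0  0  1
The P-positions (g = 0) in 0..16 are 0, 1, 2, 3, 4, 11, 12, 13, 14, 15.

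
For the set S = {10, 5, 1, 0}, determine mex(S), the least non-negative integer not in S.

2

The values 0, 1 are all present; 2 is the first non-negative integer missing from the set.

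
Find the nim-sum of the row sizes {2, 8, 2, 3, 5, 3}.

Compute the nim-sum pairwise:
2 ^ 8 = 10
10 ^ 2 = 8
8 ^ 3 = 11
11 ^ 5 = 14
14 ^ 3 = 13

13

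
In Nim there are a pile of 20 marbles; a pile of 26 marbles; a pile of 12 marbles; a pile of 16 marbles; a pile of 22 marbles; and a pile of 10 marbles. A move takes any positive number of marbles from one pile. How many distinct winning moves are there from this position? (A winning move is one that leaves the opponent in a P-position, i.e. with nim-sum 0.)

3

Nim-sum: 20 XOR 26 XOR 12 XOR 16 XOR 22 XOR 10 = 14.
The overall nim-sum is X = 14. A pile of size p has a winning move iff p XOR X < p (reduce it to p XOR X).
  20: 20 XOR 14 = 26 ≥ 20 — no move.
  26: 26 XOR 14 = 20 < 26 — winning move (to 20).
  12: 12 XOR 14 = 2 < 12 — winning move (to 2).
  16: 16 XOR 14 = 30 ≥ 16 — no move.
  22: 22 XOR 14 = 24 ≥ 22 — no move.
  10: 10 XOR 14 = 4 < 10 — winning move (to 4).
That gives 3 winning moves.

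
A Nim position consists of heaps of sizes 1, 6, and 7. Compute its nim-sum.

Nim-sum: 1 ^ 6 ^ 7 = 0.

0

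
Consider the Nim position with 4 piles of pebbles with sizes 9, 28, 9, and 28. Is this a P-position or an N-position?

P-position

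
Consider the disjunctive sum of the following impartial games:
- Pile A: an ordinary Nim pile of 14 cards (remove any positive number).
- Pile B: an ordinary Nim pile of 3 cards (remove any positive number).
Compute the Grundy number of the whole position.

13

Pile A is a plain Nim pile of size 14, so its Grundy value is 14.
Pile B is a plain Nim pile of size 3, so its Grundy value is 3.
By the Sprague-Grundy theorem, the Grundy value of a sum of independent games is the XOR of the component values.
Combined value = 14 ⊕ 3 = 13.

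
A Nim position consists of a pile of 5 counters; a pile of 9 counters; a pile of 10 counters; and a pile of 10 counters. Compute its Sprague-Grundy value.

12

Nim-sum: 5 XOR 9 XOR 10 XOR 10 = 12.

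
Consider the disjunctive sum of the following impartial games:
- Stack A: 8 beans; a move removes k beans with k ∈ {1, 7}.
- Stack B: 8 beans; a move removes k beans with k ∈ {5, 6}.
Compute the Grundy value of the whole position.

For stack A, compute g(0), g(1), … with moves {1, 7}:
k:     0  1  2  3  4  5  6  7  8
g(k):  0  1  0  1  0  1  0  1  0
So g(8) = 0.
Grundy values for stack B (subtraction set {5, 6}):
g(0) = mex{} = 0
g(1) = mex{} = 0
g(2) = mex{} = 0
g(3) = mex{} = 0
g(4) = mex{} = 0
g(5) = mex{0} = 1
g(6) = mex{0} = 1
g(7) = mex{0} = 1
g(8) = mex{0} = 1
So g(8) = 1.
The value of a disjunctive sum is the nim-sum of the parts.
Combined value = 0 ⊕ 1 = 1.

1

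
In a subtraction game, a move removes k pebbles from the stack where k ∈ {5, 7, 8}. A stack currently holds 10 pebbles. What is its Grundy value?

2

Grundy values for subtraction set {5, 7, 8}:
g(0) = mex{} = 0
g(1) = mex{} = 0
g(2) = mex{} = 0
g(3) = mex{} = 0
g(4) = mex{} = 0
g(5) = mex{0} = 1
g(6) = mex{0} = 1
g(7) = mex{0} = 1
g(8) = mex{0} = 1
g(9) = mex{0} = 1
g(10) = mex{0,1} = 2
So g(10) = 2.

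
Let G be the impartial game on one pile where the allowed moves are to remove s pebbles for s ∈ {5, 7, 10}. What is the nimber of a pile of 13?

Grundy values for subtraction set {5, 7, 10}:
k:     0  1  2  3  4  5  6  7  8  9 10 11 12 13
g(k):  0  0  0  0  0  1  1  1  1  1  2  2  2  2
So g(13) = 2.

2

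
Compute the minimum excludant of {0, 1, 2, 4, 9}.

The values 0, 1, 2 are all present; 3 is the first non-negative integer missing from the set.

3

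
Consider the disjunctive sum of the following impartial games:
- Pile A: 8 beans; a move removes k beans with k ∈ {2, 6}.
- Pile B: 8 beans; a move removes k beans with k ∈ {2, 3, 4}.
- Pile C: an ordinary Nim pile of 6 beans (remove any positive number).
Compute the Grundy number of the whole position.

7

Build the Grundy sequence for pile A with g(k) = mex{g(k−s) : s ∈ {2, 6}, s ≤ k}:
g(0) = mex{} = 0
g(1) = mex{} = 0
g(2) = mex{0} = 1
g(3) = mex{0} = 1
g(4) = mex{1} = 0
g(5) = mex{1} = 0
g(6) = mex{0} = 1
g(7) = mex{0} = 1
g(8) = mex{1} = 0
So g(8) = 0.
For pile B, compute g(0), g(1), … with moves {2, 3, 4}:
k:     0  1  2  3  4  5  6  7  8
g(k):  0  0  1  1  2  2  0  0  1
So g(8) = 1.
Pile C is a plain Nim pile of size 6, so its Grundy value is 6.
By the Sprague-Grundy theorem, the Grundy value of a sum of independent games is the XOR of the component values.
Combined value = 0 ⊕ 1 ⊕ 6 = 7.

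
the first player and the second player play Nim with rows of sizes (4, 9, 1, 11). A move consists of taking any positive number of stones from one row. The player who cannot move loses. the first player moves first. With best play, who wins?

Bitwise XOR of the heap sizes:
  0100  (4)
  1001  (9)
  0001  (1)
  1011  (11)
  ----
  0111  (7)
The nim-sum is 7 ≠ 0, so this is an N-position: the player to move can win; the first player has a winning move.

the first player wins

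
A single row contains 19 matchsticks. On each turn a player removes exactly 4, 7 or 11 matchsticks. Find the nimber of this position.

Compute g(0), g(1), … for moves {4, 7, 11}:
k:     0  1  2  3  4  5  6  7  8  9 10 11 12 13 14 15 16 17 18 19
g(k):  0  0  0  0  1  1  1  1  2  2  2  2  3  3  3  0  0  0  0  1
So g(19) = 1.

1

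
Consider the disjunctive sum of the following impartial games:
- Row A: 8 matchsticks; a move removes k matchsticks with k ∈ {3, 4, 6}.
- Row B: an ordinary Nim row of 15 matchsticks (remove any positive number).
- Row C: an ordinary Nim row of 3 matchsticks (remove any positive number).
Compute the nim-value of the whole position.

14

For row A, compute g(0), g(1), … with moves {3, 4, 6}:
g(0) = mex{} = 0
g(1) = mex{} = 0
g(2) = mex{} = 0
g(3) = mex{0} = 1
g(4) = mex{0} = 1
g(5) = mex{0} = 1
g(6) = mex{0,1} = 2
g(7) = mex{0,1} = 2
g(8) = mex{0,1} = 2
So g(8) = 2.
Row B is a plain Nim row of size 15, so its Grundy value is 15.
Row C is a plain Nim row of size 3, so its Grundy value is 3.
The value of a disjunctive sum is the nim-sum of the parts.
Combined value = 2 XOR 15 XOR 3 = 14.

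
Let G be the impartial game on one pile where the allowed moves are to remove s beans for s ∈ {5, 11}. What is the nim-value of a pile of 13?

2

Grundy values for subtraction set {5, 11}:
k:     0  1  2  3  4  5  6  7  8  9 10 11 12 13
g(k):  0  0  0  0  0  1  1  1  1  1  0  2  2  2
So g(13) = 2.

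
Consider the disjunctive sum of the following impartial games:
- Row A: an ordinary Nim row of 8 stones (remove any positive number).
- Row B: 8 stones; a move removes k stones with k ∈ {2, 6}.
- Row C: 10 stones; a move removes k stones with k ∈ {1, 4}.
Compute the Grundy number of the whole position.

8

Row A is a plain Nim row of size 8, so its Grundy value is 8.
Grundy values for row B (subtraction set {2, 6}):
g(0) = mex{} = 0
g(1) = mex{} = 0
g(2) = mex{0} = 1
g(3) = mex{0} = 1
g(4) = mex{1} = 0
g(5) = mex{1} = 0
g(6) = mex{0} = 1
g(7) = mex{0} = 1
g(8) = mex{1} = 0
So g(8) = 0.
Grundy values for row C (subtraction set {1, 4}):
g(0) = mex{} = 0
g(1) = mex{0} = 1
g(2) = mex{1} = 0
g(3) = mex{0} = 1
g(4) = mex{0,1} = 2
g(5) = mex{1,2} = 0
g(6) = mex{0} = 1
g(7) = mex{1} = 0
g(8) = mex{0,2} = 1
g(9) = mex{0,1} = 2
g(10) = mex{1,2} = 0
So g(10) = 0.
By the Sprague-Grundy theorem, the Grundy value of a sum of independent games is the XOR of the component values.
Combined value = 8 ⊕ 0 ⊕ 0 = 8.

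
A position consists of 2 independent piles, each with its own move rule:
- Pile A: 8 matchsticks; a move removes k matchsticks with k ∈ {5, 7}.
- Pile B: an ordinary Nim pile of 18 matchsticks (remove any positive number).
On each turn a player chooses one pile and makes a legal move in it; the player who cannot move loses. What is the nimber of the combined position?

19

For pile A, compute g(0), g(1), … with moves {5, 7}:
k:     0  1  2  3  4  5  6  7  8
g(k):  0  0  0  0  0  1  1  1  1
So g(8) = 1.
Pile B is a plain Nim pile of size 18, so its Grundy value is 18.
The value of a disjunctive sum is the nim-sum of the parts.
Combined value = 1 ⊕ 18 = 19.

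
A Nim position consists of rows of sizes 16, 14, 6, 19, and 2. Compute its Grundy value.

9

Compute the nim-sum pairwise:
16 ^ 14 = 30
30 ^ 6 = 24
24 ^ 19 = 11
11 ^ 2 = 9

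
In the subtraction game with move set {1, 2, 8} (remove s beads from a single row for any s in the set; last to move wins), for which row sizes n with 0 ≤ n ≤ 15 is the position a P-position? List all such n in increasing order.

0, 3, 6, 9, 12, 15

Compute g(0), g(1), … for moves {1, 2, 8}:
k:     0  1  2  3  4  5  6  7  8  9 10 11 12 13 14 15
g(k):  0  1  2  0  1  2  0  1  2  0  1  2  0  1  2  0
The P-positions (g = 0) in 0..15 are 0, 3, 6, 9, 12, 15.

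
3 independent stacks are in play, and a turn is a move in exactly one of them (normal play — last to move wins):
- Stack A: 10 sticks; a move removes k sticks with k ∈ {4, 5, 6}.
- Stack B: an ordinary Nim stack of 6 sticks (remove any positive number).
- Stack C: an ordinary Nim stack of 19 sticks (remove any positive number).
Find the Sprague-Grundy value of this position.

Build the Grundy sequence for stack A with g(k) = mex{g(k−s) : s ∈ {4, 5, 6}, s ≤ k}:
k:     0  1  2  3  4  5  6  7  8  9 10
g(k):  0  0  0  0  1  1  1  1  2  2  0
So g(10) = 0.
Stack B is a plain Nim stack of size 6, so its Grundy value is 6.
Stack C is a plain Nim stack of size 19, so its Grundy value is 19.
The value of a disjunctive sum is the nim-sum of the parts.
Combined value = 0 ⊕ 6 ⊕ 19 = 21.

21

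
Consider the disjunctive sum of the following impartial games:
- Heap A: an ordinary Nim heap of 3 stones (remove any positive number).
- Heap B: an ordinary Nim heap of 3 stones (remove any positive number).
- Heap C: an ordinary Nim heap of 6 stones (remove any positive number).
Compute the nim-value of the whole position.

Heap A is a plain Nim heap of size 3, so its Grundy value is 3.
Heap B is a plain Nim heap of size 3, so its Grundy value is 3.
Heap C is a plain Nim heap of size 6, so its Grundy value is 6.
The value of a disjunctive sum is the nim-sum of the parts.
Combined value = 3 ⊕ 3 ⊕ 6 = 6.

6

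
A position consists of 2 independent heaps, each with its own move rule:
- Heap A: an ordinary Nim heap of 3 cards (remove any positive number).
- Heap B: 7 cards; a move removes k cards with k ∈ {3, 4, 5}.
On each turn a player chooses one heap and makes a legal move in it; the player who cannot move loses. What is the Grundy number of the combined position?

Heap A is a plain Nim heap of size 3, so its Grundy value is 3.
Grundy values for heap B (subtraction set {3, 4, 5}):
k:     0  1  2  3  4  5  6  7
g(k):  0  0  0  1  1  1  2  2
So g(7) = 2.
The value of a disjunctive sum is the nim-sum of the parts.
Combined value = 3 ⊕ 2 = 1.

1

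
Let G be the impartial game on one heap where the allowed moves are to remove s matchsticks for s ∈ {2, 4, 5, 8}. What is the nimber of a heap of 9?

1

Build the Grundy sequence with g(k) = mex{g(k−s) : s ∈ {2, 4, 5, 8}, s ≤ k}:
k:     0  1  2  3  4  5  6  7  8  9
g(k):  0  0  1  1  2  2  3  0  4  1
So g(9) = 1.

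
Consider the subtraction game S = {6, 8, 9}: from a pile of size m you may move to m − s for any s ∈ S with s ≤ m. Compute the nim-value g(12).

2

Compute g(0), g(1), … for moves {6, 8, 9}:
g(0) = mex{} = 0
g(1) = mex{} = 0
g(2) = mex{} = 0
g(3) = mex{} = 0
g(4) = mex{} = 0
g(5) = mex{} = 0
g(6) = mex{0} = 1
g(7) = mex{0} = 1
g(8) = mex{0} = 1
g(9) = mex{0} = 1
g(10) = mex{0} = 1
g(11) = mex{0} = 1
g(12) = mex{0,1} = 2
So g(12) = 2.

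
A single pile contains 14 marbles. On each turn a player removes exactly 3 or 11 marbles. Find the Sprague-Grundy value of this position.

0

Build the Grundy sequence with g(k) = mex{g(k−s) : s ∈ {3, 11}, s ≤ k}:
k:     0  1  2  3  4  5  6  7  8  9 10 11 12 13 14
g(k):  0  0  0  1  1  1  0  0  0  1  1  1  2  2  0
So g(14) = 0.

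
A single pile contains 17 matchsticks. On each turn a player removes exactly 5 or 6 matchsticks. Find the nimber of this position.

1

Compute g(0), g(1), … for moves {5, 6}:
k:     0  1  2  3  4  5  6  7  8  9 10 11 12 13 14 15 16 17
g(k):  0  0  0  0  0  1  1  1  1  1  2  0  0  0  0  0  1  1
So g(17) = 1.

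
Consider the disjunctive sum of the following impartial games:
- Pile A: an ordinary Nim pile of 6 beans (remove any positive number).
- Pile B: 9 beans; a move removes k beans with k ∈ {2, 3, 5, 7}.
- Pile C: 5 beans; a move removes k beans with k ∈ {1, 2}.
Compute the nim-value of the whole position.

4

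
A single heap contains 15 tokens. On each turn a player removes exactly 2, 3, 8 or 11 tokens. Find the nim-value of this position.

Grundy values for subtraction set {2, 3, 8, 11}:
k:     0  1  2  3  4  5  6  7  8  9 10 11 12 13 14 15
g(k):  0  0  1  1  2  0  0  1  1  2  0  3  1  2  2  0
So g(15) = 0.

0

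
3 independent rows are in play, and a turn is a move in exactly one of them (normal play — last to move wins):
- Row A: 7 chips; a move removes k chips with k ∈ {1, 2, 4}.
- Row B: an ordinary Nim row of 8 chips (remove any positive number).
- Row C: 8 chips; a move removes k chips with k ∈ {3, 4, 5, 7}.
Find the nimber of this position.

Grundy values for row A (subtraction set {1, 2, 4}):
k:     0  1  2  3  4  5  6  7
g(k):  0  1  2  0  1  2  0  1
So g(7) = 1.
Row B is a plain Nim row of size 8, so its Grundy value is 8.
Grundy values for row C (subtraction set {3, 4, 5, 7}):
k:     0  1  2  3  4  5  6  7  8
g(k):  0  0  0  1  1  1  2  2  2
So g(8) = 2.
The value of a disjunctive sum is the nim-sum of the parts.
Combined value = 1 ⊕ 8 ⊕ 2 = 11.

11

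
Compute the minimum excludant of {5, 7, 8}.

0

0 is not in the set, so the mex is 0.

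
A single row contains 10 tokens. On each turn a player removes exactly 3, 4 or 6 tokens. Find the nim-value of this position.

Grundy values for subtraction set {3, 4, 6}:
g(0) = mex{} = 0
g(1) = mex{} = 0
g(2) = mex{} = 0
g(3) = mex{0} = 1
g(4) = mex{0} = 1
g(5) = mex{0} = 1
g(6) = mex{0,1} = 2
g(7) = mex{0,1} = 2
g(8) = mex{0,1} = 2
g(9) = mex{1,2} = 0
g(10) = mex{1,2} = 0
So g(10) = 0.

0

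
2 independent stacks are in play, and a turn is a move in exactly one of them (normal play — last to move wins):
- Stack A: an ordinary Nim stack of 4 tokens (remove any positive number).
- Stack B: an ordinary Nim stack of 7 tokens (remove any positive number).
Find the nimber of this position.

3

Stack A is a plain Nim stack of size 4, so its Grundy value is 4.
Stack B is a plain Nim stack of size 7, so its Grundy value is 7.
By the Sprague-Grundy theorem, the Grundy value of a sum of independent games is the XOR of the component values.
Combined value = 4 XOR 7 = 3.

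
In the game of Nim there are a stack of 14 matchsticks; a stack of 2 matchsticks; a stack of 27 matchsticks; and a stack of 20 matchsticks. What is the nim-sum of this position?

3

Nim-sum: 14 ^ 2 ^ 27 ^ 20 = 3.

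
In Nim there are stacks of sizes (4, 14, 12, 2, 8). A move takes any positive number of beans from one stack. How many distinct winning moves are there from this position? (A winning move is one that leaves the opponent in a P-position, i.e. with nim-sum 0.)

3

Bitwise XOR of the heap sizes:
  0100  (4)
  1110  (14)
  1100  (12)
  0010  (2)
  1000  (8)
  ----
  1100  (12)
The overall nim-sum is X = 12. A stack of size p has a winning move iff p XOR X < p (reduce it to p XOR X).
  4: 4 XOR 12 = 8 ≥ 4 — no move.
  14: 14 XOR 12 = 2 < 14 — winning move (to 2).
  12: 12 XOR 12 = 0 < 12 — winning move (to 0).
  2: 2 XOR 12 = 14 ≥ 2 — no move.
  8: 8 XOR 12 = 4 < 8 — winning move (to 4).
That gives 3 winning moves.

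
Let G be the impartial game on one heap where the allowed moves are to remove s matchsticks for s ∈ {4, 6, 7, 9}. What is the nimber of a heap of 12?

3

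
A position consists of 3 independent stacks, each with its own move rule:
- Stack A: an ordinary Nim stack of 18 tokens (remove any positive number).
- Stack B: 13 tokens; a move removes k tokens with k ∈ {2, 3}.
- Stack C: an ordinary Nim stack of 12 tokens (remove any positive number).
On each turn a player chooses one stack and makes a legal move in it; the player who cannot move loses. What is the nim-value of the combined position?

Stack A is a plain Nim stack of size 18, so its Grundy value is 18.
Grundy values for stack B (subtraction set {2, 3}):
g(0) = mex{} = 0
g(1) = mex{} = 0
g(2) = mex{0} = 1
g(3) = mex{0} = 1
g(4) = mex{0,1} = 2
g(5) = mex{1} = 0
g(6) = mex{1,2} = 0
g(7) = mex{0,2} = 1
g(8) = mex{0} = 1
g(9) = mex{0,1} = 2
g(10) = mex{1} = 0
g(11) = mex{1,2} = 0
g(12) = mex{0,2} = 1
g(13) = mex{0} = 1
So g(13) = 1.
Stack C is a plain Nim stack of size 12, so its Grundy value is 12.
By the Sprague-Grundy theorem, the Grundy value of a sum of independent games is the XOR of the component values.
Combined value = 18 XOR 1 XOR 12 = 31.

31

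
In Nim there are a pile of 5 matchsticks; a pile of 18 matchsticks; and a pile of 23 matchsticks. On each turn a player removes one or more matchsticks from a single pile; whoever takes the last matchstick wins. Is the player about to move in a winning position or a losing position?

Losing position

Bitwise XOR of the heap sizes:
  00101  (5)
  10010  (18)
  10111  (23)
  -----
  00000  (0)
The nim-sum is 0, so this is a P-position: the player to move is in a losing position under optimal play.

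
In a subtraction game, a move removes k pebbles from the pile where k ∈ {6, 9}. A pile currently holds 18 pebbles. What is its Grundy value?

Compute g(0), g(1), … for moves {6, 9}:
k:     0  1  2  3  4  5  6  7  8  9 10 11 12 13 14 15 16 17 18
g(k):  0  0  0  0  0  0  1  1  1  1  1  1  2  2  2  0  0  0  0
So g(18) = 0.

0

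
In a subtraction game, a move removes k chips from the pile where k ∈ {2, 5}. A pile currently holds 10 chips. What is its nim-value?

1

Compute g(0), g(1), … for moves {2, 5}:
k:     0  1  2  3  4  5  6  7  8  9 10
g(k):  0  0  1  1  0  2  1  0  0  1  1
So g(10) = 1.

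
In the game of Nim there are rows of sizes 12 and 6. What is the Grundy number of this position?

10

In binary:
  1100  (12)
  0110  (6)
  ----
  1010  (10)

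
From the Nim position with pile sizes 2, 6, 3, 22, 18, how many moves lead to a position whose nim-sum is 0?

5

Bitwise XOR of the heap sizes:
  00010  (2)
  00110  (6)
  00011  (3)
  10110  (22)
  10010  (18)
  -----
  00011  (3)
The overall nim-sum is X = 3. A pile of size p has a winning move iff p XOR X < p (reduce it to p XOR X).
  2: 2 XOR 3 = 1 < 2 — winning move (to 1).
  6: 6 XOR 3 = 5 < 6 — winning move (to 5).
  3: 3 XOR 3 = 0 < 3 — winning move (to 0).
  22: 22 XOR 3 = 21 < 22 — winning move (to 21).
  18: 18 XOR 3 = 17 < 18 — winning move (to 17).
That gives 5 winning moves.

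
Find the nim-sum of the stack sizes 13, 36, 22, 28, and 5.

Bitwise XOR of the heap sizes:
  001101  (13)
  100100  (36)
  010110  (22)
  011100  (28)
  000101  (5)
  ------
  100110  (38)

38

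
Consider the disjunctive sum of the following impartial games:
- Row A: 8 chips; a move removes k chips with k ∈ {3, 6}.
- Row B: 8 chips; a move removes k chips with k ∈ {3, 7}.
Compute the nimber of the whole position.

Build the Grundy sequence for row A with g(k) = mex{g(k−s) : s ∈ {3, 6}, s ≤ k}:
k:     0  1  2  3  4  5  6  7  8
g(k):  0  0  0  1  1  1  2  2  2
So g(8) = 2.
Grundy values for row B (subtraction set {3, 7}):
g(0) = mex{} = 0
g(1) = mex{} = 0
g(2) = mex{} = 0
g(3) = mex{0} = 1
g(4) = mex{0} = 1
g(5) = mex{0} = 1
g(6) = mex{1} = 0
g(7) = mex{0,1} = 2
g(8) = mex{0,1} = 2
So g(8) = 2.
By the Sprague-Grundy theorem, the Grundy value of a sum of independent games is the XOR of the component values.
Combined value = 2 XOR 2 = 0.

0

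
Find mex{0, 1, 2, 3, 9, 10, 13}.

The values 0, 1, 2, 3 are all present; 4 is the first non-negative integer missing from the set.

4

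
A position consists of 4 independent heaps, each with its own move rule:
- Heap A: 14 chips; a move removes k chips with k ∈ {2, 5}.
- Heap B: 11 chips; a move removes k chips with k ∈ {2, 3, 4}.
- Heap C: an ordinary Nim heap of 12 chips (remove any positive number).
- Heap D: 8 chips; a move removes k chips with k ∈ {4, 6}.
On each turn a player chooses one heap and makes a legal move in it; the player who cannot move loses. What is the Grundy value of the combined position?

12

Grundy values for heap A (subtraction set {2, 5}):
k:     0  1  2  3  4  5  6  7  8  9 10 11 12 13 14
g(k):  0  0  1  1  0  2  1  0  0  1  1  0  2  1  0
So g(14) = 0.
For heap B, compute g(0), g(1), … with moves {2, 3, 4}:
g(0) = mex{} = 0
g(1) = mex{} = 0
g(2) = mex{0} = 1
g(3) = mex{0} = 1
g(4) = mex{0,1} = 2
g(5) = mex{0,1} = 2
g(6) = mex{1,2} = 0
g(7) = mex{1,2} = 0
g(8) = mex{0,2} = 1
g(9) = mex{0,2} = 1
g(10) = mex{0,1} = 2
g(11) = mex{0,1} = 2
So g(11) = 2.
Heap C is a plain Nim heap of size 12, so its Grundy value is 12.
Build the Grundy sequence for heap D with g(k) = mex{g(k−s) : s ∈ {4, 6}, s ≤ k}:
g(0) = mex{} = 0
g(1) = mex{} = 0
g(2) = mex{} = 0
g(3) = mex{} = 0
g(4) = mex{0} = 1
g(5) = mex{0} = 1
g(6) = mex{0} = 1
g(7) = mex{0} = 1
g(8) = mex{0,1} = 2
So g(8) = 2.
By the Sprague-Grundy theorem, the Grundy value of a sum of independent games is the XOR of the component values.
Combined value = 0 XOR 2 XOR 12 XOR 2 = 12.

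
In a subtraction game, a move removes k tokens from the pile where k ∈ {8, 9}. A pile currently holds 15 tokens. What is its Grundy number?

Compute g(0), g(1), … for moves {8, 9}:
k:     0  1  2  3  4  5  6  7  8  9 10 11 12 13 14 15
g(k):  0  0  0  0  0  0  0  0  1  1  1  1  1  1  1  1
So g(15) = 1.

1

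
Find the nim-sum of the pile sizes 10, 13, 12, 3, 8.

0

Nim-sum: 10 XOR 13 XOR 12 XOR 3 XOR 8 = 0.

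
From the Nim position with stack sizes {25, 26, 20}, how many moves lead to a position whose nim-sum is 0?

3

Bitwise XOR of the heap sizes:
  11001  (25)
  11010  (26)
  10100  (20)
  -----
  10111  (23)
The overall nim-sum is X = 23. A stack of size p has a winning move iff p XOR X < p (reduce it to p XOR X).
  25: 25 XOR 23 = 14 < 25 — winning move (to 14).
  26: 26 XOR 23 = 13 < 26 — winning move (to 13).
  20: 20 XOR 23 = 3 < 20 — winning move (to 3).
That gives 3 winning moves.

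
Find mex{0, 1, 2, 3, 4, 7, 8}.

5

The values 0, 1, 2, 3, 4 are all present; 5 is the first non-negative integer missing from the set.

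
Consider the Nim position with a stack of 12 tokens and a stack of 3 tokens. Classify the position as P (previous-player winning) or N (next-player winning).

N-position

Bitwise XOR of the heap sizes:
  1100  (12)
  0011  (3)
  ----
  1111  (15)
The nim-sum is 15 ≠ 0, so this is an N-position: the player to move can win.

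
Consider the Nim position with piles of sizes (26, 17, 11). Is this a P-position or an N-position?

Compute the nim-sum pairwise:
26 ^ 17 = 11
11 ^ 11 = 0
The nim-sum is 0, so this is a P-position: the player to move is in a losing position under optimal play.

P-position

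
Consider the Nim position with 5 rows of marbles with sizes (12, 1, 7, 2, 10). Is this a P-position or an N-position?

N-position

In binary:
  1100  (12)
  0001  (1)
  0111  (7)
  0010  (2)
  1010  (10)
  ----
  0010  (2)
The nim-sum is 2 ≠ 0, so this is an N-position: the player to move can win.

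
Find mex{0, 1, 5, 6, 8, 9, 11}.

2

The values 0, 1 are all present; 2 is the first non-negative integer missing from the set.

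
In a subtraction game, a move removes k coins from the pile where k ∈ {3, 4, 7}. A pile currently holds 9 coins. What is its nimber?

3

Compute g(0), g(1), … for moves {3, 4, 7}:
k:     0  1  2  3  4  5  6  7  8  9
g(k):  0  0  0  1  1  1  2  2  2  3
So g(9) = 3.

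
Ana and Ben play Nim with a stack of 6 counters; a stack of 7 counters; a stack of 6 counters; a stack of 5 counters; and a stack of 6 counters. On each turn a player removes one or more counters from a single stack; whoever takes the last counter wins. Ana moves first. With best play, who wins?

Nim-sum: 6 ^ 7 ^ 6 ^ 5 ^ 6 = 4.
The nim-sum is 4 ≠ 0, so this is an N-position: the player to move can win; Ana has a winning move.

Ana wins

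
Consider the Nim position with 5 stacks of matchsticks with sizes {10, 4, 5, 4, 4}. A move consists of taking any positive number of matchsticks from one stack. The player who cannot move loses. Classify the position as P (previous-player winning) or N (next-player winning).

N-position

Nim-sum: 10 XOR 4 XOR 5 XOR 4 XOR 4 = 11.
The nim-sum is 11 ≠ 0, so this is an N-position: the player to move can win.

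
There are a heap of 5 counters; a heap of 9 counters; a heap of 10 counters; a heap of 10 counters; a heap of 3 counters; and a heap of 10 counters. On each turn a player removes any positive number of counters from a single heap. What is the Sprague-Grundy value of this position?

5

In binary:
  0101  (5)
  1001  (9)
  1010  (10)
  1010  (10)
  0011  (3)
  1010  (10)
  ----
  0101  (5)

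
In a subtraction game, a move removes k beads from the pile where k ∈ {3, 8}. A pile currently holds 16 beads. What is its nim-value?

Build the Grundy sequence with g(k) = mex{g(k−s) : s ∈ {3, 8}, s ≤ k}:
k:     0  1  2  3  4  5  6  7  8  9 10 11 12 13 14 15 16
g(k):  0  0  0  1  1  1  0  0  2  1  1  0  0  0  1  1  1
So g(16) = 1.

1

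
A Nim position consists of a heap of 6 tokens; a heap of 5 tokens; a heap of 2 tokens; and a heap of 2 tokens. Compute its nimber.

Nim-sum: 6 ⊕ 5 ⊕ 2 ⊕ 2 = 3.

3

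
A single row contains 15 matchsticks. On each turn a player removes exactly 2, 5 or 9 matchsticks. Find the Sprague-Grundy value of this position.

Compute g(0), g(1), … for moves {2, 5, 9}:
k:     0  1  2  3  4  5  6  7  8  9 10 11 12 13 14 15
g(k):  0  0  1  1  0  2  1  0  0  1  1  0  2  1  0  0
So g(15) = 0.

0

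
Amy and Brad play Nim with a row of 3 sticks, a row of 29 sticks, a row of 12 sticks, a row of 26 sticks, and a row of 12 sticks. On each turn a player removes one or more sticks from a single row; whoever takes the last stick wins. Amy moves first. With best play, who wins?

In binary:
  00011  (3)
  11101  (29)
  01100  (12)
  11010  (26)
  01100  (12)
  -----
  00100  (4)
The nim-sum is 4 ≠ 0, so this is an N-position: the player to move can win; Amy has a winning move.

Amy wins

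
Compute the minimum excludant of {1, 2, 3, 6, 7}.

0 is not in the set, so the mex is 0.

0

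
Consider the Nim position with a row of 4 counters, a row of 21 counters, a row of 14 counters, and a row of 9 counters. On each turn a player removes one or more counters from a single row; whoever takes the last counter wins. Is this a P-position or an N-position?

Compute the nim-sum pairwise:
4 ^ 21 = 17
17 ^ 14 = 31
31 ^ 9 = 22
The nim-sum is 22 ≠ 0, so this is an N-position: the player to move can win.

N-position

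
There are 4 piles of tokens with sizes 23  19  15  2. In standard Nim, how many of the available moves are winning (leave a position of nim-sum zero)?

1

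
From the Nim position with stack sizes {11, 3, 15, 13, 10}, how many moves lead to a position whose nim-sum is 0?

Compute the nim-sum pairwise:
11 ^ 3 = 8
8 ^ 15 = 7
7 ^ 13 = 10
10 ^ 10 = 0
The nim-sum is already 0, so every move leaves a nonzero nim-sum — there are no winning moves.

0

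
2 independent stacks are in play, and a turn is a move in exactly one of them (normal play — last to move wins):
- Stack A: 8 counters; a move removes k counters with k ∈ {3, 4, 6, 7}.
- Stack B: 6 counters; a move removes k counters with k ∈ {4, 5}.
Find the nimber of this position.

Grundy values for stack A (subtraction set {3, 4, 6, 7}):
k:     0  1  2  3  4  5  6  7  8
g(k):  0  0  0  1  1  1  2  2  2
So g(8) = 2.
Build the Grundy sequence for stack B with g(k) = mex{g(k−s) : s ∈ {4, 5}, s ≤ k}:
g(0) = mex{} = 0
g(1) = mex{} = 0
g(2) = mex{} = 0
g(3) = mex{} = 0
g(4) = mex{0} = 1
g(5) = mex{0} = 1
g(6) = mex{0} = 1
So g(6) = 1.
By the Sprague-Grundy theorem, the Grundy value of a sum of independent games is the XOR of the component values.
Combined value = 2 XOR 1 = 3.

3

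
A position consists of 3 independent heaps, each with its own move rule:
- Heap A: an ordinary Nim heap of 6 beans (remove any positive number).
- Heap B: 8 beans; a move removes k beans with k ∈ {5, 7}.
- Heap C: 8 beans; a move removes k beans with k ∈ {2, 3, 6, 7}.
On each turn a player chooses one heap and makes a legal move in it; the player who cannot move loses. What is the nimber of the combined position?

5

Heap A is a plain Nim heap of size 6, so its Grundy value is 6.
For heap B, compute g(0), g(1), … with moves {5, 7}:
g(0) = mex{} = 0
g(1) = mex{} = 0
g(2) = mex{} = 0
g(3) = mex{} = 0
g(4) = mex{} = 0
g(5) = mex{0} = 1
g(6) = mex{0} = 1
g(7) = mex{0} = 1
g(8) = mex{0} = 1
So g(8) = 1.
Grundy values for heap C (subtraction set {2, 3, 6, 7}):
g(0) = mex{} = 0
g(1) = mex{} = 0
g(2) = mex{0} = 1
g(3) = mex{0} = 1
g(4) = mex{0,1} = 2
g(5) = mex{1} = 0
g(6) = mex{0,1,2} = 3
g(7) = mex{0,2} = 1
g(8) = mex{0,1,3} = 2
So g(8) = 2.
By the Sprague-Grundy theorem, the Grundy value of a sum of independent games is the XOR of the component values.
Combined value = 6 XOR 1 XOR 2 = 5.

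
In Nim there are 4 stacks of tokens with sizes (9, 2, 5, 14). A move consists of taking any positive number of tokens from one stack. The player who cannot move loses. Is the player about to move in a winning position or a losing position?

Losing position

Bitwise XOR of the heap sizes:
  1001  (9)
  0010  (2)
  0101  (5)
  1110  (14)
  ----
  0000  (0)
The nim-sum is 0, so this is a P-position: the player to move is in a losing position under optimal play.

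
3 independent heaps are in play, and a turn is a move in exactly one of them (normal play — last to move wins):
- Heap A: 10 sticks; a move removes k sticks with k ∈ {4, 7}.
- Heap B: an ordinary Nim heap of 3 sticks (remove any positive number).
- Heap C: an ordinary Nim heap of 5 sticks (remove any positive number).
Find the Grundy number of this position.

4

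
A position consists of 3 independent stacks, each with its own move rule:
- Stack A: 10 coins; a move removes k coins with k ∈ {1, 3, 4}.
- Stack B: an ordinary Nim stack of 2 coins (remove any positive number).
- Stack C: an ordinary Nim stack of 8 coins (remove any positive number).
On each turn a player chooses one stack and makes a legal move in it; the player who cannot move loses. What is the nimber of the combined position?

11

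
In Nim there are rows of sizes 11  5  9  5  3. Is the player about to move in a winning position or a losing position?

Compute the nim-sum pairwise:
11 XOR 5 = 14
14 XOR 9 = 7
7 XOR 5 = 2
2 XOR 3 = 1
The nim-sum is 1 ≠ 0, so this is an N-position: the player to move can win.

Winning position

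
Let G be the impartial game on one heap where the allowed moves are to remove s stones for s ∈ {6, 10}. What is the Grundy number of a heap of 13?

2

Build the Grundy sequence with g(k) = mex{g(k−s) : s ∈ {6, 10}, s ≤ k}:
k:     0  1  2  3  4  5  6  7  8  9 10 11 12 13
g(k):  0  0  0  0  0  0  1  1  1  1  1  1  2  2
So g(13) = 2.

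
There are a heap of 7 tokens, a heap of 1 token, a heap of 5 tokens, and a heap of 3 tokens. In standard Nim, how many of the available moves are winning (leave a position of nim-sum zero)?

0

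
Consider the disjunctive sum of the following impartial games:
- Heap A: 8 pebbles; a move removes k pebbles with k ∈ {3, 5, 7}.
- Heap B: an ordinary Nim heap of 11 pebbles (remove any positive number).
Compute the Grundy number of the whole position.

For heap A, compute g(0), g(1), … with moves {3, 5, 7}:
g(0) = mex{} = 0
g(1) = mex{} = 0
g(2) = mex{} = 0
g(3) = mex{0} = 1
g(4) = mex{0} = 1
g(5) = mex{0} = 1
g(6) = mex{0,1} = 2
g(7) = mex{0,1} = 2
g(8) = mex{0,1} = 2
So g(8) = 2.
Heap B is a plain Nim heap of size 11, so its Grundy value is 11.
The value of a disjunctive sum is the nim-sum of the parts.
Combined value = 2 XOR 11 = 9.

9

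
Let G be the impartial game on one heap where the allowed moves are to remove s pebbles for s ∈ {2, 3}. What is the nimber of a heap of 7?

Build the Grundy sequence with g(k) = mex{g(k−s) : s ∈ {2, 3}, s ≤ k}:
g(0) = mex{} = 0
g(1) = mex{} = 0
g(2) = mex{0} = 1
g(3) = mex{0} = 1
g(4) = mex{0,1} = 2
g(5) = mex{1} = 0
g(6) = mex{1,2} = 0
g(7) = mex{0,2} = 1
So g(7) = 1.

1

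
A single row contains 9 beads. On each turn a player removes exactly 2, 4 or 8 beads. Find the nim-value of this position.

1

Compute g(0), g(1), … for moves {2, 4, 8}:
g(0) = mex{} = 0
g(1) = mex{} = 0
g(2) = mex{0} = 1
g(3) = mex{0} = 1
g(4) = mex{0,1} = 2
g(5) = mex{0,1} = 2
g(6) = mex{1,2} = 0
g(7) = mex{1,2} = 0
g(8) = mex{0,2} = 1
g(9) = mex{0,2} = 1
So g(9) = 1.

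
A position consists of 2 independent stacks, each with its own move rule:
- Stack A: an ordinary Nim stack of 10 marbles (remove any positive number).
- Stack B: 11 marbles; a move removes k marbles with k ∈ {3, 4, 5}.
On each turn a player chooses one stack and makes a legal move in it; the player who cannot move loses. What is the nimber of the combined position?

Stack A is a plain Nim stack of size 10, so its Grundy value is 10.
Build the Grundy sequence for stack B with g(k) = mex{g(k−s) : s ∈ {3, 4, 5}, s ≤ k}:
k:     0  1  2  3  4  5  6  7  8  9 10 11
g(k):  0  0  0  1  1  1  2  2  0  0  0  1
So g(11) = 1.
The value of a disjunctive sum is the nim-sum of the parts.
Combined value = 10 ⊕ 1 = 11.

11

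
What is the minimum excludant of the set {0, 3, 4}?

1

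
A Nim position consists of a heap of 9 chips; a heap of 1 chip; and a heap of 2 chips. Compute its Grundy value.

10

Compute the nim-sum pairwise:
9 ⊕ 1 = 8
8 ⊕ 2 = 10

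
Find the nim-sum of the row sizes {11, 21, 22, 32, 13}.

37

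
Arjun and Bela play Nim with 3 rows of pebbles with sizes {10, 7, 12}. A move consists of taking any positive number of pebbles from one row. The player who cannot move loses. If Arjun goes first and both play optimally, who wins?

Arjun wins

Compute the nim-sum pairwise:
10 ⊕ 7 = 13
13 ⊕ 12 = 1
The nim-sum is 1 ≠ 0, so this is an N-position: the player to move can win; Arjun has a winning move.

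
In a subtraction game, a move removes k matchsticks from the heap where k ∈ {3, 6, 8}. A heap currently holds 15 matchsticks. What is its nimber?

Compute g(0), g(1), … for moves {3, 6, 8}:
k:     0  1  2  3  4  5  6  7  8  9 10 11 12 13 14 15
g(k):  0  0  0  1  1  1  2  2  2  3  3  0  0  0  1  1
So g(15) = 1.

1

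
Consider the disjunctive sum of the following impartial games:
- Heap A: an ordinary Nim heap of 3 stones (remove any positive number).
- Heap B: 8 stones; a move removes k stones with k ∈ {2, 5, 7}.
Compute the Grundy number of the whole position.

1

Heap A is a plain Nim heap of size 3, so its Grundy value is 3.
Build the Grundy sequence for heap B with g(k) = mex{g(k−s) : s ∈ {2, 5, 7}, s ≤ k}:
g(0) = mex{} = 0
g(1) = mex{} = 0
g(2) = mex{0} = 1
g(3) = mex{0} = 1
g(4) = mex{1} = 0
g(5) = mex{0,1} = 2
g(6) = mex{0} = 1
g(7) = mex{0,1,2} = 3
g(8) = mex{0,1} = 2
So g(8) = 2.
By the Sprague-Grundy theorem, the Grundy value of a sum of independent games is the XOR of the component values.
Combined value = 3 XOR 2 = 1.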